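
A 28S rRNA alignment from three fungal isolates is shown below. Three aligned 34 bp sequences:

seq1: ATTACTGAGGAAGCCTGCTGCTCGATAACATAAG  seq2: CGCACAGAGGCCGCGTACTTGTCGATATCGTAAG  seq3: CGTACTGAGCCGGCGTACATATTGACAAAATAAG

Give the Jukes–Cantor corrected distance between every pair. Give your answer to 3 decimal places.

seq1–seq2: 12/34 sites differ → p ≈ 0.352941, d = −0.75 ln(1 − 0.470588) = 0.476991 ≈ 0.477.
seq1–seq3: 13/34 sites differ → p ≈ 0.382353, d = −0.75 ln(1 − 0.509804) = 0.534712 ≈ 0.535.
seq2–seq3: 11/34 sites differ → p ≈ 0.323529, d = −0.75 ln(1 − 0.431372) = 0.423397 ≈ 0.423.

d(seq1,seq2) = 0.477, d(seq1,seq3) = 0.535, d(seq2,seq3) = 0.423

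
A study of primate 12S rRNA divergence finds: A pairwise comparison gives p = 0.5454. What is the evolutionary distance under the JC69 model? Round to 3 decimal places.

d = −(3/4) ln(1 − 4p/3) = −0.75 ln(1 − 0.7272) = −0.75 ln(0.2728)
  = −0.75 × (-1.299016) = 0.974262 substitutions/site.

0.974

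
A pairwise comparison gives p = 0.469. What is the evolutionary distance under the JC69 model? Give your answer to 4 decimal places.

d = −(3/4) ln(1 − 4p/3) = −0.75 ln(1 − 0.625333) = −0.75 ln(0.374667)
  = −0.75 × (-0.981718) = 0.736289 substitutions/site.

0.7363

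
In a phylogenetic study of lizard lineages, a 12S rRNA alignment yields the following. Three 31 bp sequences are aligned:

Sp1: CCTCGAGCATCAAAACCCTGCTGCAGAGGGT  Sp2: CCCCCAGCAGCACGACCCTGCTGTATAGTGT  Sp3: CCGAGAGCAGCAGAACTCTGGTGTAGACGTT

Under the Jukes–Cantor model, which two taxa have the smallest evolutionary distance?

Sp1–Sp2: 8/31 differ, p = 0.258, d = 0.316.
Sp1–Sp3: 9/31 differ, p = 0.290, d = 0.367.
Sp2–Sp3: 11/31 differ, p = 0.355, d = 0.481.
The smallest distance is between Sp1 and Sp2.

Sp1 and Sp2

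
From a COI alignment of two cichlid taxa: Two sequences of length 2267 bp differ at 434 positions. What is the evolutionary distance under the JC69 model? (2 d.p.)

p = 434/2267 ≈ 0.191442.
d = −(3/4) ln(1 − 4p/3) = −0.75 ln(1 − 0.255256) = −0.75 ln(0.744744)
  = −0.75 × (-0.294715) = 0.221036 substitutions/site.

0.22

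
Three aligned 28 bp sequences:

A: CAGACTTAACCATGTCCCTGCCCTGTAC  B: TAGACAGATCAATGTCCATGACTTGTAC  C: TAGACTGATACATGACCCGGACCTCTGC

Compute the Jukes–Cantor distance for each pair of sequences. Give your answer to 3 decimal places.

A–B: 8/28 sites differ → p ≈ 0.285714, d = −0.75 ln(1 − 0.380952) = 0.359679 ≈ 0.360.
A–C: 9/28 sites differ → p ≈ 0.321429, d = −0.75 ln(1 − 0.428572) = 0.419713 ≈ 0.420.
B–C: 9/28 sites differ → p ≈ 0.321429, d = −0.75 ln(1 − 0.428572) = 0.419713 ≈ 0.420.

d(A,B) = 0.360, d(A,C) = 0.420, d(B,C) = 0.420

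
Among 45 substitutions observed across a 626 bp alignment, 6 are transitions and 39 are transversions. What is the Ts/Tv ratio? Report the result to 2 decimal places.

R = 6/39 = 0.153846… ≈ 0.15 (to 2 d.p.).

0.15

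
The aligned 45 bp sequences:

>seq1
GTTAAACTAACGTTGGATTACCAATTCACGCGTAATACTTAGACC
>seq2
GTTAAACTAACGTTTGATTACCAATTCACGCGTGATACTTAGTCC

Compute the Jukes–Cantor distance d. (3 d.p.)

The sequences differ at 3 of 45 sites (15, 34, 43), so p = 3/45 ≈ 0.066667.
d = −(3/4) ln(1 − 4p/3) = −0.75 ln(1 − 0.088889) = −0.75 ln(0.911111)
  = −0.75 × (-0.093091) = 0.069818 substitutions/site.

0.070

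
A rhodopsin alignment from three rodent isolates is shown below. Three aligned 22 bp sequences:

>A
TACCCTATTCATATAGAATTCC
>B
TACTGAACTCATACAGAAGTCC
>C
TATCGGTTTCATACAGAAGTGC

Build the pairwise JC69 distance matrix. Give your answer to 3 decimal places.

A–B: 6/22 sites differ → p ≈ 0.272727, d = −0.75 ln(1 − 0.363636) = 0.338988 ≈ 0.339.
A–C: 7/22 sites differ → p ≈ 0.318182, d = −0.75 ln(1 − 0.424243) = 0.414052 ≈ 0.414.
B–C: 6/22 sites differ → p ≈ 0.272727, d = −0.75 ln(1 − 0.363636) = 0.338988 ≈ 0.339.

d(A,B) = 0.339, d(A,C) = 0.414, d(B,C) = 0.339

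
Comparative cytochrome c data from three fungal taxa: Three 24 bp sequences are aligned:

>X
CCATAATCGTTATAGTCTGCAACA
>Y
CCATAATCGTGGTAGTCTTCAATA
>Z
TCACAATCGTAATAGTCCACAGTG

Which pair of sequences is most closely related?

X–Y: 4/24 differ, p = 0.167, d = 0.188.
X–Z: 8/24 differ, p = 0.333, d = 0.441.
Y–Z: 8/24 differ, p = 0.333, d = 0.441.
The smallest distance is between X and Y.

X and Y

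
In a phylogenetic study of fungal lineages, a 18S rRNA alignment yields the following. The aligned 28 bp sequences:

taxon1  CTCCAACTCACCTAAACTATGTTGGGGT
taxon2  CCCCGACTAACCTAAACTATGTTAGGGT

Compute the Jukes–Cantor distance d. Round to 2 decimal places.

The sequences differ at 4 of 28 sites (2, 5, 9, 24), so p = 4/28 ≈ 0.142857.
d = −(3/4) ln(1 − 4p/3) = −0.75 ln(1 − 0.190476) = −0.75 ln(0.809524)
  = −0.75 × (-0.211309) = 0.158482 substitutions/site.

0.16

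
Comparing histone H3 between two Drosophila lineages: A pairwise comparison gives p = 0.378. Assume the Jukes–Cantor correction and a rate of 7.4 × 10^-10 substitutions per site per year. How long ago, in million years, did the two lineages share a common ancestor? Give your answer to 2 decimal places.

d = −(3/4) ln(1 − 4p/3) = −0.75 ln(1 − 0.504) = −0.75 ln(0.496)
  = −0.75 × (-0.701179) = 0.525884 substitutions/site.
Under a molecular clock d = 2μt, so t = d/(2μ) = 0.525884 / (2 × 7.4 × 10^-10) = 355.33 million years.

355.33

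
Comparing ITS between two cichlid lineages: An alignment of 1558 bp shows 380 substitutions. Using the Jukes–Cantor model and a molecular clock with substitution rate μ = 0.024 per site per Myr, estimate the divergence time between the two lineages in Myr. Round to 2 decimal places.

6.15

p = 380/1558 ≈ 0.243902.
d = −(3/4) ln(1 − 4p/3) = −0.75 ln(1 − 0.325203) = −0.75 ln(0.674797)
  = −0.75 × (-0.393343) = 0.295007 substitutions/site.
Under a molecular clock d = 2μt, so t = d/(2μ) = 0.295007 / (2 × 0.024) = 6.15 Myr.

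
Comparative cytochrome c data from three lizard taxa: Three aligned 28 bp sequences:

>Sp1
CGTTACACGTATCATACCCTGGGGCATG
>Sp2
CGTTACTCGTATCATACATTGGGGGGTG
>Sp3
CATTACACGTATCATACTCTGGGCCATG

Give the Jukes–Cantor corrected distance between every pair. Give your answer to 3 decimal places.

d(Sp1,Sp2) = 0.204, d(Sp1,Sp3) = 0.116, d(Sp2,Sp3) = 0.304

Sp1–Sp2: 5/28 sites differ → p ≈ 0.178571, d = −0.75 ln(1 − 0.238095) = 0.203950 ≈ 0.204.
Sp1–Sp3: 3/28 sites differ → p ≈ 0.107143, d = −0.75 ln(1 − 0.142857) = 0.115613 ≈ 0.116.
Sp2–Sp3: 7/28 sites differ → p = 0.25, d = −0.75 ln(1 − 0.333333) = 0.304098 ≈ 0.304.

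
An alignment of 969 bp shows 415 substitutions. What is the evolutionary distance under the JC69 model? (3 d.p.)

p = 415/969 ≈ 0.428277.
d = −(3/4) ln(1 − 4p/3) = −0.75 ln(1 − 0.571036) = −0.75 ln(0.428964)
  = −0.75 × (-0.846382) = 0.634787 substitutions/site.

0.635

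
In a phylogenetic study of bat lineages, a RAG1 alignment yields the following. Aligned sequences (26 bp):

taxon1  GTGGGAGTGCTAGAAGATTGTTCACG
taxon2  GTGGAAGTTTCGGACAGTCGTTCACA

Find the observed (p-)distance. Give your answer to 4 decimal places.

The sequences differ at 10 of 26 positions (sites 5, 9, 10, 11, 12, 15, 16, 17, 19, 26).
p = 10/26 = 0.384615… ≈ 0.3846 (to 4 d.p.).

0.3846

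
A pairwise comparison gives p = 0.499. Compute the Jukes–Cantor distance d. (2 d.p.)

d = −(3/4) ln(1 − 4p/3) = −0.75 ln(1 − 0.665333) = −0.75 ln(0.334667)
  = −0.75 × (-1.094619) = 0.820964 substitutions/site.

0.82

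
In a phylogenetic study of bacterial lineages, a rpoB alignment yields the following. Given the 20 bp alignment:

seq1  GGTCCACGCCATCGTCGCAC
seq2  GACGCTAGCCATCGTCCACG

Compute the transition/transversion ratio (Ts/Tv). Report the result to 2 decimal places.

0.29

Transitions are A↔G and C↔T; transversions are all other mismatches.
Transitions: 2. Transversions: 7.
R = 2/7 = 0.285714… ≈ 0.29 (to 2 d.p.).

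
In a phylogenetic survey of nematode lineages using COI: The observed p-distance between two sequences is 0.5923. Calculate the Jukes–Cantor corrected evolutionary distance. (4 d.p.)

1.1695

d = −(3/4) ln(1 − 4p/3) = −0.75 ln(1 − 0.789733) = −0.75 ln(0.210267)
  = −0.75 × (-1.559377) = 1.169533 substitutions/site.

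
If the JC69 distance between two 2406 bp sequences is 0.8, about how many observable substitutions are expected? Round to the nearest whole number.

1183

Invert JC69: p = (3/4)(1 − e^(−4d/3)) = 0.75 × (1 − e^(-1.066667)) = 0.75 × (1 − 0.344154) = 0.491885.
Expected differing sites = pL ≈ 0.491885 × 2406 = 1183.47531 ≈ 1183.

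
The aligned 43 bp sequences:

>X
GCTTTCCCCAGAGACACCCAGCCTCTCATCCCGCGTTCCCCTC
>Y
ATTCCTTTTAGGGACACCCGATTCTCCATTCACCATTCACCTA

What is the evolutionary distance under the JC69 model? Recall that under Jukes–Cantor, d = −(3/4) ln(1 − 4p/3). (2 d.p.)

0.86

The sequences differ at 22 of 43 sites, so p = 22/43 ≈ 0.511628.
d = −(3/4) ln(1 − 4p/3) = −0.75 ln(1 − 0.682171) = −0.75 ln(0.317829)
  = −0.75 × (-1.146242) = 0.859682 substitutions/site.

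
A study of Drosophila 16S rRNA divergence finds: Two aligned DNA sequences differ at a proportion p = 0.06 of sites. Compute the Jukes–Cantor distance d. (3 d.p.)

0.063

d = −(3/4) ln(1 − 4p/3) = −0.75 ln(1 − 0.08) = −0.75 ln(0.92)
  = −0.75 × (-0.083382) = 0.062537 substitutions/site.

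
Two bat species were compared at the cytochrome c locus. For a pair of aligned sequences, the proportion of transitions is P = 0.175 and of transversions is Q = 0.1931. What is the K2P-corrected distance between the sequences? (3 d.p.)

0.514

Under the Kimura two-parameter model, d = −½ ln(1 − 2P − Q) − ¼ ln(1 − 2Q).
1 − 2P − Q = 0.4569, giving −½ ln(0.4569) = 0.391645.
1 − 2Q = 0.6138, giving −¼ ln(0.6138) = 0.122022.
d = 0.391645 + 0.122022 = 0.513667.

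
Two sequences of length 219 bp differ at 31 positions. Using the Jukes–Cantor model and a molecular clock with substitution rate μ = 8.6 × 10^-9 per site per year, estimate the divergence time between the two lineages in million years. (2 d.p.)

p = 31/219 ≈ 0.141553.
d = −(3/4) ln(1 − 4p/3) = −0.75 ln(1 − 0.188737) = −0.75 ln(0.811263)
  = −0.75 × (-0.209163) = 0.156872 substitutions/site.
Under a molecular clock d = 2μt, so t = d/(2μ) = 0.156872 / (2 × 8.6 × 10^-9) = 9.12 million years.

9.12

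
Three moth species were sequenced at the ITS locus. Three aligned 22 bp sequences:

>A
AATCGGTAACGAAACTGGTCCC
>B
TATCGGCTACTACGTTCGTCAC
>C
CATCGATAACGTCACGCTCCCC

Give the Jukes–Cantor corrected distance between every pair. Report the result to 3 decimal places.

A–B: 9/22 sites differ → p ≈ 0.409091, d = −0.75 ln(1 − 0.545455) = 0.591344 ≈ 0.591.
A–C: 8/22 sites differ → p ≈ 0.363636, d = −0.75 ln(1 − 0.484848) = 0.497470 ≈ 0.497.
B–C: 12/22 sites differ → p ≈ 0.545455, d = −0.75 ln(1 − 0.727273) = 0.974463 ≈ 0.974.

d(A,B) = 0.591, d(A,C) = 0.497, d(B,C) = 0.974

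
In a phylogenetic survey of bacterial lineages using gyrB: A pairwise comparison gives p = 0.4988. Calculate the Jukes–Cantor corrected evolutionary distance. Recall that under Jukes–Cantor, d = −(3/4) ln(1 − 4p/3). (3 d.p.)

0.820

d = −(3/4) ln(1 − 4p/3) = −0.75 ln(1 − 0.665067) = −0.75 ln(0.334933)
  = −0.75 × (-1.093825) = 0.820369 substitutions/site.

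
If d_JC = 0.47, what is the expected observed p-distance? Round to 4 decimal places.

0.3492

p = (3/4)(1 − e^(−4d/3)) = 0.75 × (1 − e^(-0.626667)) = 0.75 × (1 − 0.534370) = 0.349223.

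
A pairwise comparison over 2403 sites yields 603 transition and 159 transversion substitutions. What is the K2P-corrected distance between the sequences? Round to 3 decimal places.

P = 603/2403 ≈ 0.250936 and Q = 159/2403 ≈ 0.066167.
Under the Kimura two-parameter model, d = −½ ln(1 − 2P − Q) − ¼ ln(1 − 2Q).
1 − 2P − Q = 0.431961, giving −½ ln(0.431961) = 0.419710.
1 − 2Q = 0.867666, giving −¼ ln(0.867666) = 0.035487.
d = 0.419710 + 0.035487 = 0.455197.

0.455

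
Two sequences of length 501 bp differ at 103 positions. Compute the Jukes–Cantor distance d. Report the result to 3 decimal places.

0.240

p = 103/501 ≈ 0.205589.
d = −(3/4) ln(1 − 4p/3) = −0.75 ln(1 − 0.274119) = −0.75 ln(0.725881)
  = −0.75 × (-0.320369) = 0.240277 substitutions/site.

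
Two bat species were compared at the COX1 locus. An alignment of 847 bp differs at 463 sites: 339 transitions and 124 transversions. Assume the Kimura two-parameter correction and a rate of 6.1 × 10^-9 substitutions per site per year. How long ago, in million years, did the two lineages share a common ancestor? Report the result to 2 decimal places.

P = 339/847 ≈ 0.400236 and Q = 124/847 ≈ 0.146399.
Under the Kimura two-parameter model, d = −½ ln(1 − 2P − Q) − ¼ ln(1 − 2Q).
1 − 2P − Q = 0.053129, giving −½ ln(0.053129) = 1.467516.
1 − 2Q = 0.707202, giving −¼ ln(0.707202) = 0.086610.
d = 1.467516 + 0.086610 = 1.554126.
Under a molecular clock d = 2μt, so t = d/(2μ) = 1.554126 / (2 × 6.1 × 10^-9) = 127.39 million years.

127.39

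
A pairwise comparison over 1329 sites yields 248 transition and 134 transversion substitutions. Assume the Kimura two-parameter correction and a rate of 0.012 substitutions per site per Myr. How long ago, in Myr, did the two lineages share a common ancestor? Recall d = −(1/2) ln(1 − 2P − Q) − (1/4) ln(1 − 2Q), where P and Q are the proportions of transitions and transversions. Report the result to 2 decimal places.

15.73

P = 248/1329 ≈ 0.186606 and Q = 134/1329 ≈ 0.100828.
Under the Kimura two-parameter model, d = −½ ln(1 − 2P − Q) − ¼ ln(1 − 2Q).
1 − 2P − Q = 0.52596, giving −½ ln(0.52596) = 0.321265.
1 − 2Q = 0.798344, giving −¼ ln(0.798344) = 0.056304.
d = 0.321265 + 0.056304 = 0.377569.
Under a molecular clock d = 2μt, so t = d/(2μ) = 0.377569 / (2 × 0.012) = 15.73 Myr.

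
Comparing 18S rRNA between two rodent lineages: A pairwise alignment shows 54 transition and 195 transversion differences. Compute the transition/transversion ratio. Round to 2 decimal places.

R = 54/195 = 0.276923… ≈ 0.28 (to 2 d.p.).

0.28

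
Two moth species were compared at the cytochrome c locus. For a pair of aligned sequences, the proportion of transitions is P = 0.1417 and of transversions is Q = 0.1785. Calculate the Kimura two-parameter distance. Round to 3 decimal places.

Under the Kimura two-parameter model, d = −½ ln(1 − 2P − Q) − ¼ ln(1 − 2Q).
1 − 2P − Q = 0.5381, giving −½ ln(0.5381) = 0.309855.
1 − 2Q = 0.643, giving −¼ ln(0.643) = 0.110403.
d = 0.309855 + 0.110403 = 0.420258.

0.420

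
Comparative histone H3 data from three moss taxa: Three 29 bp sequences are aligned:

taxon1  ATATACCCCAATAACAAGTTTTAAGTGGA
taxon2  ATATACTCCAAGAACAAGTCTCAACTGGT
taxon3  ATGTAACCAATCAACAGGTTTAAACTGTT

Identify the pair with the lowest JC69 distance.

taxon1 and taxon2

taxon1–taxon2: 6/29 differ, p = 0.207, d = 0.242.
taxon1–taxon3: 10/29 differ, p = 0.345, d = 0.462.
taxon2–taxon3: 10/29 differ, p = 0.345, d = 0.462.
The smallest distance is between taxon1 and taxon2.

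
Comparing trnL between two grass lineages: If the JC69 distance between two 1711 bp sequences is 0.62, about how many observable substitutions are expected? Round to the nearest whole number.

Invert JC69: p = (3/4)(1 − e^(−4d/3)) = 0.75 × (1 − e^(-0.826667)) = 0.75 × (1 − 0.437505) = 0.421871.
Expected differing sites = pL ≈ 0.421871 × 1711 = 721.821281 ≈ 722.

722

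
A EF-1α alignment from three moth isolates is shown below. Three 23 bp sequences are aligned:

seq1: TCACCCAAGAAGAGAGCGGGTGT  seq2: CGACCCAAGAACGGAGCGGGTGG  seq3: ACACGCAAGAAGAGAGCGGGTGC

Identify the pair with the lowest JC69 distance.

seq1–seq2: 5/23 differ, p = 0.217, d = 0.257.
seq1–seq3: 3/23 differ, p = 0.130, d = 0.143.
seq2–seq3: 6/23 differ, p = 0.261, d = 0.321.
The smallest distance is between seq1 and seq3.

seq1 and seq3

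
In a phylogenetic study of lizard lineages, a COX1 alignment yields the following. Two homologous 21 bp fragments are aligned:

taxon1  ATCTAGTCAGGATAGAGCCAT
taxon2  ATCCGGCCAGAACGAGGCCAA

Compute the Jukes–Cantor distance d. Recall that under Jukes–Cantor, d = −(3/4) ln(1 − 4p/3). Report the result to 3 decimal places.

The sequences differ at 9 of 21 sites (4, 5, 7, 11, 13, 14, 15, 16, 21), so p = 9/21 ≈ 0.428571.
d = −(3/4) ln(1 − 4p/3) = −0.75 ln(1 − 0.571428) = −0.75 ln(0.428572)
  = −0.75 × (-0.847297) = 0.635473 substitutions/site.

0.635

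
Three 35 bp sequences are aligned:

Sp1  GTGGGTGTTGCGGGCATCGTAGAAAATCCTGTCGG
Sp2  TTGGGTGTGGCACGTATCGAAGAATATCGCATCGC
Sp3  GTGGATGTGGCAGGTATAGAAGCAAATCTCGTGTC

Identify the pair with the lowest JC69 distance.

Sp2 and Sp3

Sp1–Sp2: 11/35 differ, p = 0.314, d = 0.407.
Sp1–Sp3: 12/35 differ, p = 0.343, d = 0.458.
Sp2–Sp3: 10/35 differ, p = 0.286, d = 0.360.
The smallest distance is between Sp2 and Sp3.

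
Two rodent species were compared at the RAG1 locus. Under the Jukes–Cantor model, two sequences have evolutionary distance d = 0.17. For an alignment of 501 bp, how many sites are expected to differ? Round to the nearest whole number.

Invert JC69: p = (3/4)(1 − e^(−4d/3)) = 0.75 × (1 − e^(-0.226667)) = 0.75 × (1 − 0.797186) = 0.152111.
Expected differing sites = pL ≈ 0.152111 × 501 = 76.207611 ≈ 76.

76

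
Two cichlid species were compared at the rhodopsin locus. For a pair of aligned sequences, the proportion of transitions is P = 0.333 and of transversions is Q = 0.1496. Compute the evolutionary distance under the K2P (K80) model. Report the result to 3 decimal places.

0.934

Under the Kimura two-parameter model, d = −½ ln(1 − 2P − Q) − ¼ ln(1 − 2Q).
1 − 2P − Q = 0.1844, giving −½ ln(0.1844) = 0.845324.
1 − 2Q = 0.7008, giving −¼ ln(0.7008) = 0.088883.
d = 0.845324 + 0.088883 = 0.934207.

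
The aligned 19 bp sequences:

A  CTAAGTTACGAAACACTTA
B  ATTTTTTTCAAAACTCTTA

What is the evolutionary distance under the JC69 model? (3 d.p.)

0.507

The sequences differ at 7 of 19 sites (1, 3, 4, 5, 8, 10, 15), so p = 7/19 ≈ 0.368421.
d = −(3/4) ln(1 − 4p/3) = −0.75 ln(1 − 0.491228) = −0.75 ln(0.508772)
  = −0.75 × (-0.675755) = 0.506816 substitutions/site.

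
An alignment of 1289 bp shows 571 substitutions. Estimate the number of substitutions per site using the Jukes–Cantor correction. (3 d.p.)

0.670

p = 571/1289 ≈ 0.442979.
d = −(3/4) ln(1 − 4p/3) = −0.75 ln(1 − 0.590639) = −0.75 ln(0.409361)
  = −0.75 × (-0.893158) = 0.669869 substitutions/site.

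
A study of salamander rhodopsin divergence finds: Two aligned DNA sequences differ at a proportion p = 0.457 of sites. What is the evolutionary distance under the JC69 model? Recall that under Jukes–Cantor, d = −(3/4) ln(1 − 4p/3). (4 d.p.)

0.7049

d = −(3/4) ln(1 − 4p/3) = −0.75 ln(1 − 0.609333) = −0.75 ln(0.390667)
  = −0.75 × (-0.939900) = 0.704925 substitutions/site.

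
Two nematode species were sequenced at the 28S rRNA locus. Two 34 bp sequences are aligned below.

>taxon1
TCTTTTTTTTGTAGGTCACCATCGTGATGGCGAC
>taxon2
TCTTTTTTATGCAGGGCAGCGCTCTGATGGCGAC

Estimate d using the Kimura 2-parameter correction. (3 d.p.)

Of 34 sites, 4 differences are transitions and 4 are transversions, so P = 4/34 ≈ 0.117647 and Q = 4/34 ≈ 0.117647.
Under the Kimura two-parameter model, d = −½ ln(1 − 2P − Q) − ¼ ln(1 − 2Q).
1 − 2P − Q = 0.647059, giving −½ ln(0.647059) = 0.217659.
1 − 2Q = 0.764706, giving −¼ ln(0.764706) = 0.067066.
d = 0.217659 + 0.067066 = 0.284725.

0.285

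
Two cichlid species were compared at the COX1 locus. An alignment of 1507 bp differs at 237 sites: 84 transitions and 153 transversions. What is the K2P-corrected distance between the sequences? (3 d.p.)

0.177

P = 84/1507 ≈ 0.05574 and Q = 153/1507 ≈ 0.101526.
Under the Kimura two-parameter model, d = −½ ln(1 − 2P − Q) − ¼ ln(1 − 2Q).
1 − 2P − Q = 0.786994, giving −½ ln(0.786994) = 0.119767.
1 − 2Q = 0.796948, giving −¼ ln(0.796948) = 0.056741.
d = 0.119767 + 0.056741 = 0.176508.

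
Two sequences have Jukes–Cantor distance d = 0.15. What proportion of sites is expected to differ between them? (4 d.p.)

0.1360

p = (3/4)(1 − e^(−4d/3)) = 0.75 × (1 − e^(-0.2)) = 0.75 × (1 − 0.818731) = 0.135952.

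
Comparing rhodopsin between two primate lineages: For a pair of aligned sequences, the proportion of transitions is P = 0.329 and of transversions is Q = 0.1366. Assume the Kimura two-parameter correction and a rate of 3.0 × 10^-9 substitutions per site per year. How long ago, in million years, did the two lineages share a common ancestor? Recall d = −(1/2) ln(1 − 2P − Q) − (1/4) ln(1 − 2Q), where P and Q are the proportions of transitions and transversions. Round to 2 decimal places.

145.20

Under the Kimura two-parameter model, d = −½ ln(1 − 2P − Q) − ¼ ln(1 − 2Q).
1 − 2P − Q = 0.2054, giving −½ ln(0.2054) = 0.791398.
1 − 2Q = 0.7268, giving −¼ ln(0.7268) = 0.079776.
d = 0.791398 + 0.079776 = 0.871174.
Under a molecular clock d = 2μt, so t = d/(2μ) = 0.871174 / (2 × 3.0 × 10^-9) = 145.20 million years.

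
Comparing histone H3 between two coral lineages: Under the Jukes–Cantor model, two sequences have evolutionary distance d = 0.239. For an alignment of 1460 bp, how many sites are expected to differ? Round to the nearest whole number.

Invert JC69: p = (3/4)(1 − e^(−4d/3)) = 0.75 × (1 − e^(-0.318667)) = 0.75 × (1 − 0.727118) = 0.204662.
Expected differing sites = pL ≈ 0.204662 × 1460 = 298.80652 ≈ 299.

299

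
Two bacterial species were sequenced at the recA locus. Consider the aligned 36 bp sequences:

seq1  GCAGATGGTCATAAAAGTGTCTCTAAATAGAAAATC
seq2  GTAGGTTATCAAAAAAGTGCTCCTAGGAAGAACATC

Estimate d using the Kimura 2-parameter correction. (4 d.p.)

0.4683

Of 36 sites, 8 differences are transitions and 4 are transversions, so P = 8/36 ≈ 0.222222 and Q = 4/36 ≈ 0.111111.
Under the Kimura two-parameter model, d = −½ ln(1 − 2P − Q) − ¼ ln(1 − 2Q).
1 − 2P − Q = 0.444445, giving −½ ln(0.444445) = 0.405464.
1 − 2Q = 0.777778, giving −¼ ln(0.777778) = 0.062829.
d = 0.405464 + 0.062829 = 0.468293.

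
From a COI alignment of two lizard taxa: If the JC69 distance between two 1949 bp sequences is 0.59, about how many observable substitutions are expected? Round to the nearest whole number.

Invert JC69: p = (3/4)(1 − e^(−4d/3)) = 0.75 × (1 − e^(-0.786667)) = 0.75 × (1 − 0.455360) = 0.408480.
Expected differing sites = pL ≈ 0.408480 × 1949 = 796.12752 ≈ 796.

796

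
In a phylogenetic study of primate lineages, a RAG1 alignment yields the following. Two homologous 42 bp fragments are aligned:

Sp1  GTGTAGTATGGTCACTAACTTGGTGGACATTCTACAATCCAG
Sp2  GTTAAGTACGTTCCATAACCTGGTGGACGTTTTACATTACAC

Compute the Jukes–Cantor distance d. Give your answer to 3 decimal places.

0.360

The sequences differ at 12 of 42 sites, so p = 12/42 ≈ 0.285714.
d = −(3/4) ln(1 − 4p/3) = −0.75 ln(1 − 0.380952) = −0.75 ln(0.619048)
  = −0.75 × (-0.479572) = 0.359679 substitutions/site.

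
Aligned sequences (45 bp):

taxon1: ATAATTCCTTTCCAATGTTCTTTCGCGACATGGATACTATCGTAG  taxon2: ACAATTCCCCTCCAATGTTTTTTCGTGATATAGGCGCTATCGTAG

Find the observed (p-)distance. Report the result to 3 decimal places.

0.222

The sequences differ at 10 of 45 positions (sites 2, 9, 10, 20, 26, 29, 32, 34, 35, 36).
p = 10/45 = 0.222222… ≈ 0.222 (to 3 d.p.).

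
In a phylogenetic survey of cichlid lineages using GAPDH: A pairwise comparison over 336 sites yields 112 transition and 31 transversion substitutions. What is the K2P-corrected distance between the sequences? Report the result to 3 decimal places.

0.762

P = 112/336 ≈ 0.333333 and Q = 31/336 ≈ 0.092262.
Under the Kimura two-parameter model, d = −½ ln(1 − 2P − Q) − ¼ ln(1 − 2Q).
1 − 2P − Q = 0.241072, giving −½ ln(0.241072) = 0.711330.
1 − 2Q = 0.815476, giving −¼ ln(0.815476) = 0.050996.
d = 0.711330 + 0.050996 = 0.762326.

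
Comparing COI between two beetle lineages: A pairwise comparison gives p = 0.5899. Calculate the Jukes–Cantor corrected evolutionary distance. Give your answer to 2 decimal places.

d = −(3/4) ln(1 − 4p/3) = −0.75 ln(1 − 0.786533) = −0.75 ln(0.213467)
  = −0.75 × (-1.544273) = 1.158205 substitutions/site.

1.16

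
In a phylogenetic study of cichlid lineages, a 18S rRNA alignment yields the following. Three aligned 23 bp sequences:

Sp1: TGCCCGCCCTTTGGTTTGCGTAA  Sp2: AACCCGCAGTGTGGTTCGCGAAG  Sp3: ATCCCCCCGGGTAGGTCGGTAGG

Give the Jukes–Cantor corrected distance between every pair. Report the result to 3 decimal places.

Sp1–Sp2: 8/23 sites differ → p ≈ 0.347826, d = −0.75 ln(1 − 0.463768) = 0.467391 ≈ 0.467.
Sp1–Sp3: 14/23 sites differ → p ≈ 0.608696, d = −0.75 ln(1 − 0.811595) = 1.251871 ≈ 1.252.
Sp2–Sp3: 9/23 sites differ → p ≈ 0.391304, d = −0.75 ln(1 − 0.521739) = 0.553199 ≈ 0.553.

d(Sp1,Sp2) = 0.467, d(Sp1,Sp3) = 1.252, d(Sp2,Sp3) = 0.553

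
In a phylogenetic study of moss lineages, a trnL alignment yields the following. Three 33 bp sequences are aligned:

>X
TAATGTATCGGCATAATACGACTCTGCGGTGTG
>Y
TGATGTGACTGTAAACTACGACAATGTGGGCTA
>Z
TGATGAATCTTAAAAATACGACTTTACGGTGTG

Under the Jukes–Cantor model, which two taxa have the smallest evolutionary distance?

X and Z

X–Y: 13/33 differ, p = 0.394, d = 0.559.
X–Z: 8/33 differ, p = 0.242, d = 0.293.
Y–Z: 13/33 differ, p = 0.394, d = 0.559.
The smallest distance is between X and Z.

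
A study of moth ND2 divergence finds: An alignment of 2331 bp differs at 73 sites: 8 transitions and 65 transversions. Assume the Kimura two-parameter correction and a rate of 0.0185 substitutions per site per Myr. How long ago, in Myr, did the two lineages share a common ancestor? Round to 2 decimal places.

P = 8/2331 ≈ 0.003432 and Q = 65/2331 ≈ 0.027885.
Under the Kimura two-parameter model, d = −½ ln(1 − 2P − Q) − ¼ ln(1 − 2Q).
1 − 2P − Q = 0.965251, giving −½ ln(0.965251) = 0.017684.
1 − 2Q = 0.94423, giving −¼ ln(0.94423) = 0.014346.
d = 0.017684 + 0.014346 = 0.032030.
Under a molecular clock d = 2μt, so t = d/(2μ) = 0.032030 / (2 × 0.0185) = 0.87 Myr.

0.87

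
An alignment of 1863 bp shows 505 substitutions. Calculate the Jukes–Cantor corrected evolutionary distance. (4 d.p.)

p = 505/1863 ≈ 0.271068.
d = −(3/4) ln(1 − 4p/3) = −0.75 ln(1 − 0.361424) = −0.75 ln(0.638576)
  = −0.75 × (-0.448515) = 0.336386 substitutions/site.

0.3364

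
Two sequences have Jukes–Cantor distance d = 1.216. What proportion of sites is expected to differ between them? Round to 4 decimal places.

p = (3/4)(1 − e^(−4d/3)) = 0.75 × (1 − e^(-1.621333)) = 0.75 × (1 − 0.197635) = 0.601774.

0.6018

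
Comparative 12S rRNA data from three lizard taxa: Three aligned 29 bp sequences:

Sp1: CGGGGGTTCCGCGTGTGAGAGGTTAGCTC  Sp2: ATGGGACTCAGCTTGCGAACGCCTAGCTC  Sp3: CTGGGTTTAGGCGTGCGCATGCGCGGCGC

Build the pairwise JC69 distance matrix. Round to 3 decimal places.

Sp1–Sp2: 11/29 sites differ → p ≈ 0.37931, d = −0.75 ln(1 − 0.505747) = 0.528531 ≈ 0.529.
Sp1–Sp3: 13/29 sites differ → p ≈ 0.448276, d = −0.75 ln(1 − 0.597701) = 0.682920 ≈ 0.683.
Sp2–Sp3: 12/29 sites differ → p ≈ 0.413793, d = −0.75 ln(1 − 0.551724) = 0.601760 ≈ 0.602.

d(Sp1,Sp2) = 0.529, d(Sp1,Sp3) = 0.683, d(Sp2,Sp3) = 0.602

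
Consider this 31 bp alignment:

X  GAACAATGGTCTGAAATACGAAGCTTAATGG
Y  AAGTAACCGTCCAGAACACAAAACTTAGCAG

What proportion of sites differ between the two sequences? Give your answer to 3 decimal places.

The sequences differ at 14 of 31 positions.
p = 14/31 = 0.451612… ≈ 0.452 (to 3 d.p.).

0.452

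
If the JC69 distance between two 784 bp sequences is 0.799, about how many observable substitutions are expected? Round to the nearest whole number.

Invert JC69: p = (3/4)(1 − e^(−4d/3)) = 0.75 × (1 − e^(-1.065333)) = 0.75 × (1 − 0.344613) = 0.491540.
Expected differing sites = pL ≈ 0.491540 × 784 = 385.36736 ≈ 385.

385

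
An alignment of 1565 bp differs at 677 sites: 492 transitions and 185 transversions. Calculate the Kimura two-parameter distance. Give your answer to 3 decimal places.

P = 492/1565 ≈ 0.314377 and Q = 185/1565 ≈ 0.118211.
Under the Kimura two-parameter model, d = −½ ln(1 − 2P − Q) − ¼ ln(1 − 2Q).
1 − 2P − Q = 0.253035, giving −½ ln(0.253035) = 0.687114.
1 − 2Q = 0.763578, giving −¼ ln(0.763578) = 0.067435.
d = 0.687114 + 0.067435 = 0.754549.

0.755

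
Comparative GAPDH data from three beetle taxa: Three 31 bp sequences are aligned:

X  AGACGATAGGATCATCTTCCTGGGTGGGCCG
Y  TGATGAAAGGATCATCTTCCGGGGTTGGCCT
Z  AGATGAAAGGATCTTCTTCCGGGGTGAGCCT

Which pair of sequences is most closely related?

Y and Z

X–Y: 6/31 differ, p = 0.194, d = 0.224.
X–Z: 6/31 differ, p = 0.194, d = 0.224.
Y–Z: 4/31 differ, p = 0.129, d = 0.142.
The smallest distance is between Y and Z.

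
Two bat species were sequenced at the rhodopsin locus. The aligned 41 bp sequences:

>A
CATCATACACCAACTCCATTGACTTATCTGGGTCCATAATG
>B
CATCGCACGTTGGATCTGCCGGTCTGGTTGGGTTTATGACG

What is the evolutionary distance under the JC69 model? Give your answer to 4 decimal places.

0.9426

The sequences differ at 22 of 41 sites, so p = 22/41 ≈ 0.536585.
d = −(3/4) ln(1 − 4p/3) = −0.75 ln(1 − 0.715447) = −0.75 ln(0.284553)
  = −0.75 × (-1.256836) = 0.942627 substitutions/site.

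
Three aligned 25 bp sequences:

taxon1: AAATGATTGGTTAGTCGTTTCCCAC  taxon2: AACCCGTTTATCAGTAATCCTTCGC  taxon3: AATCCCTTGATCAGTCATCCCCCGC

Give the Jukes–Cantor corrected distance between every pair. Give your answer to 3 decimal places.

taxon1–taxon2: 14/25 sites differ → p = 0.56, d = −0.75 ln(1 − 0.746667) = 1.029788 ≈ 1.030.
taxon1–taxon3: 10/25 sites differ → p = 0.4, d = −0.75 ln(1 − 0.533333) = 0.571605 ≈ 0.572.
taxon2–taxon3: 6/25 sites differ → p = 0.24, d = −0.75 ln(1 − 0.32) = 0.289247 ≈ 0.289.

d(taxon1,taxon2) = 1.030, d(taxon1,taxon3) = 0.572, d(taxon2,taxon3) = 0.289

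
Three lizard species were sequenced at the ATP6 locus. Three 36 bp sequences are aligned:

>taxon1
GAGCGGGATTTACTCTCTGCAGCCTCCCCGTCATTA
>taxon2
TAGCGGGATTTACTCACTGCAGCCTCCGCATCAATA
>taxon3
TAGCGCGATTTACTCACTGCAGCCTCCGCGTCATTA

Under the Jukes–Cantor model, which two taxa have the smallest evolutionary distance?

taxon2 and taxon3

taxon1–taxon2: 5/36 differ, p = 0.139, d = 0.154.
taxon1–taxon3: 4/36 differ, p = 0.111, d = 0.120.
taxon2–taxon3: 3/36 differ, p = 0.083, d = 0.088.
The smallest distance is between taxon2 and taxon3.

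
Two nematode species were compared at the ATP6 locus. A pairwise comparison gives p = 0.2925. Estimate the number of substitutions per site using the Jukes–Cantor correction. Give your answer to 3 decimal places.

d = −(3/4) ln(1 − 4p/3) = −0.75 ln(1 − 0.39) = −0.75 ln(0.61)
  = −0.75 × (-0.494296) = 0.370722 substitutions/site.

0.371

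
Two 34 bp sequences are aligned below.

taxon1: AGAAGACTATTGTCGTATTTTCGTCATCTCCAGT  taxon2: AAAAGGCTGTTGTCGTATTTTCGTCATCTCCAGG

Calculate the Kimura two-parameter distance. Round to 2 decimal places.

0.13

Of 34 sites, 3 differences are transitions and 1 are transversions, so P = 3/34 ≈ 0.088235 and Q = 1/34 ≈ 0.029412.
Under the Kimura two-parameter model, d = −½ ln(1 − 2P − Q) − ¼ ln(1 − 2Q).
1 − 2P − Q = 0.794118, giving −½ ln(0.794118) = 0.115262.
1 − 2Q = 0.941176, giving −¼ ln(0.941176) = 0.015156.
d = 0.115262 + 0.015156 = 0.130418.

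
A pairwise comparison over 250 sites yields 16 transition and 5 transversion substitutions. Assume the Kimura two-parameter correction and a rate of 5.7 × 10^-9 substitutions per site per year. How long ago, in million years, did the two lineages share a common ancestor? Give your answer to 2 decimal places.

P = 16/250 = 0.064 and Q = 5/250 = 0.02.
Under the Kimura two-parameter model, d = −½ ln(1 − 2P − Q) − ¼ ln(1 − 2Q).
1 − 2P − Q = 0.852, giving −½ ln(0.852) = 0.080084.
1 − 2Q = 0.96, giving −¼ ln(0.96) = 0.010205.
d = 0.080084 + 0.010205 = 0.090289.
Under a molecular clock d = 2μt, so t = d/(2μ) = 0.090289 / (2 × 5.7 × 10^-9) = 7.92 million years.

7.92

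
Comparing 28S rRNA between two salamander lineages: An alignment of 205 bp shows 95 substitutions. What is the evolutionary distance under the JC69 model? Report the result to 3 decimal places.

0.722

p = 95/205 ≈ 0.463415.
d = −(3/4) ln(1 − 4p/3) = −0.75 ln(1 − 0.617887) = −0.75 ln(0.382113)
  = −0.75 × (-0.962039) = 0.721529 substitutions/site.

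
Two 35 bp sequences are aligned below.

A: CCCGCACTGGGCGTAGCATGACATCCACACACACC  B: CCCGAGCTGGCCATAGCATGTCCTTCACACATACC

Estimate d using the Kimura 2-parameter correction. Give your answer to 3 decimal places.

0.275

Of 35 sites, 4 differences are transitions and 4 are transversions, so P = 4/35 ≈ 0.114286 and Q = 4/35 ≈ 0.114286.
Under the Kimura two-parameter model, d = −½ ln(1 − 2P − Q) − ¼ ln(1 − 2Q).
1 − 2P − Q = 0.657142, giving −½ ln(0.657142) = 0.209928.
1 − 2Q = 0.771428, giving −¼ ln(0.771428) = 0.064878.
d = 0.209928 + 0.064878 = 0.274806.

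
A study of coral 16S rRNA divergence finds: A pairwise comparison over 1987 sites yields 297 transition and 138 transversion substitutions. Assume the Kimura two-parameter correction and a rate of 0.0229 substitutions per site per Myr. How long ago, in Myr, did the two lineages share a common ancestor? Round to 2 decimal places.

P = 297/1987 ≈ 0.149472 and Q = 138/1987 ≈ 0.069451.
Under the Kimura two-parameter model, d = −½ ln(1 − 2P − Q) − ¼ ln(1 − 2Q).
1 − 2P − Q = 0.631605, giving −½ ln(0.631605) = 0.229746.
1 − 2Q = 0.861098, giving −¼ ln(0.861098) = 0.037387.
d = 0.229746 + 0.037387 = 0.267133.
Under a molecular clock d = 2μt, so t = d/(2μ) = 0.267133 / (2 × 0.0229) = 5.83 Myr.

5.83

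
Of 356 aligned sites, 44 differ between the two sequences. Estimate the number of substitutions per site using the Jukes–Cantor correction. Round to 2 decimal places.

p = 44/356 ≈ 0.123596.
d = −(3/4) ln(1 − 4p/3) = −0.75 ln(1 − 0.164795) = −0.75 ln(0.835205)
  = −0.75 × (-0.180078) = 0.135059 substitutions/site.

0.14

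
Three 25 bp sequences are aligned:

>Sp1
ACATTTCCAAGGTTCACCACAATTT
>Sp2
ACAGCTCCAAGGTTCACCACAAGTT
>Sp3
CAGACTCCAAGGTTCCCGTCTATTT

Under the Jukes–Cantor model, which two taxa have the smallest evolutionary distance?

Sp1–Sp2: 3/25 differ, p = 0.120, d = 0.131.
Sp1–Sp3: 9/25 differ, p = 0.360, d = 0.490.
Sp2–Sp3: 9/25 differ, p = 0.360, d = 0.490.
The smallest distance is between Sp1 and Sp2.

Sp1 and Sp2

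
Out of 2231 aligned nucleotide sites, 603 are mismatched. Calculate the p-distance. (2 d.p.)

0.27

p = 603/2231 = 0.270282… ≈ 0.27 (to 2 d.p.).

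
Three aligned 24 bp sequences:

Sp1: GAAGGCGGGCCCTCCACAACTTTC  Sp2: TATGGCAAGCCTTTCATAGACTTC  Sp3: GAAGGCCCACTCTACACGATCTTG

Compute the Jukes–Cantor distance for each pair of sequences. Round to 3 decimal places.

d(Sp1,Sp2) = 0.608, d(Sp1,Sp3) = 0.520, d(Sp2,Sp3) = 0.961

Sp1–Sp2: 10/24 sites differ → p ≈ 0.416667, d = −0.75 ln(1 − 0.555556) = 0.608198 ≈ 0.608.
Sp1–Sp3: 9/24 sites differ → p = 0.375, d = −0.75 ln(1 − 0.5) = 0.519860 ≈ 0.520.
Sp2–Sp3: 13/24 sites differ → p ≈ 0.541667, d = −0.75 ln(1 − 0.722223) = 0.960702 ≈ 0.961.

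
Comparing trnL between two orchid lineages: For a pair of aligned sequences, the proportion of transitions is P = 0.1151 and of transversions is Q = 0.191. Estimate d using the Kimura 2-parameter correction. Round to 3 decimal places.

Under the Kimura two-parameter model, d = −½ ln(1 − 2P − Q) − ¼ ln(1 − 2Q).
1 − 2P − Q = 0.5788, giving −½ ln(0.5788) = 0.273399.
1 − 2Q = 0.618, giving −¼ ln(0.618) = 0.120317.
d = 0.273399 + 0.120317 = 0.393716.

0.394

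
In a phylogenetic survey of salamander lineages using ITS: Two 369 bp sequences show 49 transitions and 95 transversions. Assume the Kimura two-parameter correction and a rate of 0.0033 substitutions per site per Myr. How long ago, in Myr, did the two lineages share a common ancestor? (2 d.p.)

83.49

P = 49/369 ≈ 0.132791 and Q = 95/369 ≈ 0.257453.
Under the Kimura two-parameter model, d = −½ ln(1 − 2P − Q) − ¼ ln(1 − 2Q).
1 − 2P − Q = 0.476965, giving −½ ln(0.476965) = 0.370156.
1 − 2Q = 0.485094, giving −¼ ln(0.485094) = 0.180853.
d = 0.370156 + 0.180853 = 0.551009.
Under a molecular clock d = 2μt, so t = d/(2μ) = 0.551009 / (2 × 0.0033) = 83.49 Myr.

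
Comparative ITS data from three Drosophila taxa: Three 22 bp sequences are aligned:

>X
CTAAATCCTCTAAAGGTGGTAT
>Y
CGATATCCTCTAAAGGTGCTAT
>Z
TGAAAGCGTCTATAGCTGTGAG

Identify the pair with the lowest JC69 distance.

X–Y: 3/22 differ, p = 0.136, d = 0.151.
X–Z: 9/22 differ, p = 0.409, d = 0.591.
Y–Z: 9/22 differ, p = 0.409, d = 0.591.
The smallest distance is between X and Y.

X and Y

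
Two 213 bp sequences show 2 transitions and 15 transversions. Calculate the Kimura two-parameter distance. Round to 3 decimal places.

0.085

P = 2/213 ≈ 0.00939 and Q = 15/213 ≈ 0.070423.
Under the Kimura two-parameter model, d = −½ ln(1 − 2P − Q) − ¼ ln(1 − 2Q).
1 − 2P − Q = 0.910797, giving −½ ln(0.910797) = 0.046718.
1 − 2Q = 0.859154, giving −¼ ln(0.859154) = 0.037952.
d = 0.046718 + 0.037952 = 0.084670.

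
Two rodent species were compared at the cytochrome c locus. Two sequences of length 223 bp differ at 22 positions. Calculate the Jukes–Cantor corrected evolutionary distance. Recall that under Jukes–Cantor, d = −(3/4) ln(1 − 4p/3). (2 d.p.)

0.11

p = 22/223 ≈ 0.098655.
d = −(3/4) ln(1 − 4p/3) = −0.75 ln(1 − 0.13154) = −0.75 ln(0.86846)
  = −0.75 × (-0.141034) = 0.105776 substitutions/site.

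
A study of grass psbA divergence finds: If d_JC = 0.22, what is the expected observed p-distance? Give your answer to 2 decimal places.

0.19

p = (3/4)(1 − e^(−4d/3)) = 0.75 × (1 − e^(-0.293333)) = 0.75 × (1 − 0.745774) = 0.190670.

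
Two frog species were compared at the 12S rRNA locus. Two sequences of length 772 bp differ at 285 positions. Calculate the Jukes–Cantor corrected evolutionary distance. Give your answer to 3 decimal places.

p = 285/772 ≈ 0.369171.
d = −(3/4) ln(1 − 4p/3) = −0.75 ln(1 − 0.492228) = −0.75 ln(0.507772)
  = −0.75 × (-0.677723) = 0.508292 substitutions/site.

0.508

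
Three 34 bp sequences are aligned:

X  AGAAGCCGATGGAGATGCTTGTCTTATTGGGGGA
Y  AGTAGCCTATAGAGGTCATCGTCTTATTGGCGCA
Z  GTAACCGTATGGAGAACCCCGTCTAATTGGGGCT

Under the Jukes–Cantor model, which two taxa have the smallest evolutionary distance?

X–Y: 9/34 differ, p = 0.265, d = 0.326.
X–Z: 12/34 differ, p = 0.353, d = 0.477.
Y–Z: 13/34 differ, p = 0.382, d = 0.535.
The smallest distance is between X and Y.

X and Y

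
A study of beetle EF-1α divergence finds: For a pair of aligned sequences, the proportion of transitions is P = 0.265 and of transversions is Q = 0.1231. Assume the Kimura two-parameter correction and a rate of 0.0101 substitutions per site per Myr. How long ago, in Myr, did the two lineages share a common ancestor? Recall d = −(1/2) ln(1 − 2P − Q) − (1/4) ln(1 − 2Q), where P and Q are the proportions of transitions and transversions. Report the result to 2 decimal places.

29.70

Under the Kimura two-parameter model, d = −½ ln(1 − 2P − Q) − ¼ ln(1 − 2Q).
1 − 2P − Q = 0.3469, giving −½ ln(0.3469) = 0.529359.
1 − 2Q = 0.7538, giving −¼ ln(0.7538) = 0.070657.
d = 0.529359 + 0.070657 = 0.600016.
Under a molecular clock d = 2μt, so t = d/(2μ) = 0.600016 / (2 × 0.0101) = 29.70 Myr.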